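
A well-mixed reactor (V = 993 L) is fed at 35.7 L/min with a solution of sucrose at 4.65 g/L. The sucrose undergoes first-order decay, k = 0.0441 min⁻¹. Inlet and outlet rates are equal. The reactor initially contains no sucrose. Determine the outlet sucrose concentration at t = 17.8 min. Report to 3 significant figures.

Species balance: V dC/dt = Q C_in − Q C − k V C.
This is linear with rate a = Q/V + k = 0.080052 min⁻¹.
C_ss = Q C_in/(Q + kV) = 2.0883 g/L; C(t) = C_ss + (C₀ − C_ss) e^(−a t).
C(17.8) = 2.0883 + (-2.0883)·e^(−0.080052·17.8) = 2.0883 + (-2.0883)·0.24053 = 1.5860 g/L.

1.59 g/L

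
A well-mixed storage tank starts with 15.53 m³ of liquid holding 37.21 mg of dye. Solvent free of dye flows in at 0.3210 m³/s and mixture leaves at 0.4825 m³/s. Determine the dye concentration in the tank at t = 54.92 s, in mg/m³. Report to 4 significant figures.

Let m(t) be the amount of dye. Volume: V(t) = V₀ + (Q_in − Q_out) t = 15.53 − 0.161500 t; V(54.92) = 6.66042 m³.
Solute balance: dm/dt = 0 − Q_out C = −Q_out m/V(t).
dm/m = −Q_out dt/(V₀ − 0.161500 t); integrating gives ln(m/m₀) = −(Q_out/(Q_in−Q_out)) ln(V/V₀).
m = m₀ (V₀/V)^(Q_out/(Q_in−Q_out)) = 37.21 × (15.53/6.66042)^(-2.98762) = 2.96622 mg.
C = m/V = 2.96622/6.66042 = 0.445350 mg/m³.

0.4454 mg/m³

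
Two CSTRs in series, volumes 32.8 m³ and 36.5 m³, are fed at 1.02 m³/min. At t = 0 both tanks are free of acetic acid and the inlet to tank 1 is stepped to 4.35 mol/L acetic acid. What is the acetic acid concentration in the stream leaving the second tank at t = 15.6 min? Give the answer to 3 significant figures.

0.340 mol/L

Each tank obeys Vᵢ dCᵢ/dt = Q(Cᵢ₋₁ − Cᵢ), so τᵢ = Vᵢ/Q.
τ₁ = 32.8/1.02 = 32.157 min; τ₂ = 36.5/1.02 = 35.784 min.
Tank 1: C₁ = C_in(1 − e^(−t/τ₁)). Tank 2 (τ₁ ≠ τ₂): C₂ = C_in[1 − (τ₁ e^(−t/τ₁) − τ₂ e^(−t/τ₂))/(τ₁ − τ₂)].
At t = 15.6: e^(−t/τ₁) = 0.61562, e^(−t/τ₂) = 0.64665.
C₂ = 4.35·[1 − (32.157·0.61562 − 35.784·0.64665)/(-3.6275)] = 4.35·0.078261 = 0.34043 mol/L.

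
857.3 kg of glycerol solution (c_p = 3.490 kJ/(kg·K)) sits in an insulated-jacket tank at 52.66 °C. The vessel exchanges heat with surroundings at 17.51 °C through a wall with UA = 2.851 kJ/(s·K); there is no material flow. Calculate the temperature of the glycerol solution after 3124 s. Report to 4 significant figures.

19.30 °C

Heat balance on the well-mixed liquid: M c_p dT/dt = −UA(T − T_amb).
dT/dt = (T_ss − T)/τ with T_ss = T_amb = 17.5100 °C, τ = M c_p/UA = 857.3·3.490/2.851 = 1049.45 s.
T approaches T_ss exponentially: T(t) = T_ss + (T₀ − T_ss) e^(−t/τ).
T(3124) = 17.5100 + (35.1500)·0.0509555 = 19.3011 °C.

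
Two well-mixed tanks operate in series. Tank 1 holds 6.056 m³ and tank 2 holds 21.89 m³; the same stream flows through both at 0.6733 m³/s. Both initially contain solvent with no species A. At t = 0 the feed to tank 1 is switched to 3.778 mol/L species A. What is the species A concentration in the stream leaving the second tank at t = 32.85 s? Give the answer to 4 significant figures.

1.914 mol/L

Species balance on tank i: dCᵢ/dt = (Cᵢ₋₁ − Cᵢ)/τᵢ with τᵢ = Vᵢ/Q.
τ₁ = 6.056/0.6733 = 8.99450 s; τ₂ = 21.89/0.6733 = 32.5115 s.
Solving the cascade with C₁(0)=C₂(0)=0 gives C₂(t) = C_in[1 − (τ₁ e^(−t/τ₁) − τ₂ e^(−t/τ₂))/(τ₁ − τ₂)].
At t = 32.85: e^(−t/τ₁) = 0.0259332, e^(−t/τ₂) = 0.364069.
C₂ = 3.778·[1 − (8.99450·0.0259332 − 32.5115·0.364069)/(-23.5170)] = 3.778·0.506605 = 1.91395 mol/L.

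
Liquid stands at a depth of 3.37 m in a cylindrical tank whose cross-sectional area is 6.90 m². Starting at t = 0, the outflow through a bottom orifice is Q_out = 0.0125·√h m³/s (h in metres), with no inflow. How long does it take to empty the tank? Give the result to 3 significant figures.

2030 s

Mass balance (ρ constant): A dh/dt = −0.0125 √h.
This is separable: 2 d(√h)/dt = −0.0125/A, so √h = √h₀ − (0.0125/(2A)) t.
Set h = 0: 2√h₀ = (0.0125/A) t_empty ⇒ t_empty = 2A√h₀/0.0125.
t_empty = 2·6.90·√3.37/0.0125 = 13.800·1.8358/0.0125 = 2026.7 s.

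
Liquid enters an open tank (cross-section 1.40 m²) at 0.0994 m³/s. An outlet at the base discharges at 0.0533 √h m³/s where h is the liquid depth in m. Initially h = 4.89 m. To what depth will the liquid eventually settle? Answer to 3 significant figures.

A dh/dt = Q_in − 0.0533 √h. Steady state requires inflow = outflow:
Q_in = 0.0533 √h_ss ⇒ √h_ss = 0.0994/0.0533 = 1.8649.
h_ss = 1.8649² = 3.4779 m. (Since h₀ = 4.89 m > h_ss, the level will fall toward this value.)

3.48 m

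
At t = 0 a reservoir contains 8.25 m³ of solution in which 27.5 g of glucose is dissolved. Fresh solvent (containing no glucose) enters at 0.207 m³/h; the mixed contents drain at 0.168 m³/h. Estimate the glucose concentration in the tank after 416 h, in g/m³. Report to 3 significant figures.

Let m(t) be the amount of glucose. Volume: V(t) = V₀ + (Q_in − Q_out) t = 8.25 + 0.039000 t; V(416) = 24.474 m³.
No glucose enters, so dm/dt = −Q_out · (m/V).
Separate: dm/m = −Q_out dt/V(t) ⇒ ln(m/m₀) = −(Q_out/(Q_in−Q_out)) ln(V/V₀).
m = m₀ (V₀/V)^(Q_out/(Q_in−Q_out)) = 27.5 × (8.25/24.474)^(4.3077) = 0.25411 g.
C = m/V = 0.25411/24.474 = 0.010383 g/m³.

0.0104 g/m³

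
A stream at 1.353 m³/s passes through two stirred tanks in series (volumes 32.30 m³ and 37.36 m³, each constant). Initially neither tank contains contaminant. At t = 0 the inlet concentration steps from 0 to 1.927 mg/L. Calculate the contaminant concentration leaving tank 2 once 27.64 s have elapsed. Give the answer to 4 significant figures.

0.5627 mg/L

Each tank obeys Vᵢ dCᵢ/dt = Q(Cᵢ₋₁ − Cᵢ), so τᵢ = Vᵢ/Q.
τ₁ = 32.30/1.353 = 23.8729 s; τ₂ = 37.36/1.353 = 27.6127 s.
Solving the cascade with C₁(0)=C₂(0)=0 gives C₂(t) = C_in[1 − (τ₁ e^(−t/τ₁) − τ₂ e^(−t/τ₂))/(τ₁ − τ₂)].
At t = 27.64: e^(−t/τ₁) = 0.314177, e^(−t/τ₂) = 0.367516.
C₂ = 1.927·[1 − (23.8729·0.314177 − 27.6127·0.367516)/(-3.73984)] = 1.927·0.291998 = 0.562680 mg/L.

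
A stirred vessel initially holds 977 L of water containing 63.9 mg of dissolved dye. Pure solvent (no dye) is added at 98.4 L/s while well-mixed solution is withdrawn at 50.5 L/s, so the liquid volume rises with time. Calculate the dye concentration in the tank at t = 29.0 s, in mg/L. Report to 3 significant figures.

0.0106 mg/L

Let m(t) be the amount of dye. Volume: V(t) = V₀ + (Q_in − Q_out) t = 977 + 47.900 t; V(29.0) = 2366.1 L.
Species balance (pure solvent in): dm/dt = −Q_out · m/V(t).
dm/m = −Q_out dt/(V₀ + 47.900 t); integrating gives ln(m/m₀) = −(Q_out/(Q_in−Q_out)) ln(V/V₀).
m = m₀ (V₀/V)^(Q_out/(Q_in−Q_out)) = 63.9 × (977/2366.1)^(1.0543) = 25.148 mg.
C = m/V = 25.148/2366.1 = 0.010629 mg/L.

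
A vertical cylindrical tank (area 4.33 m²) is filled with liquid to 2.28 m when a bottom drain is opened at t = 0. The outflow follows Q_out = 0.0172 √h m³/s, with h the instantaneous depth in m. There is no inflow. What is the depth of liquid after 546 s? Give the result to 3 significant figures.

0.181 m

A dh/dt = −Q_out = −0.0172 √h.
Separate and integrate: 2(√h − √h₀) = −(0.0172/A) t.
√h = √2.28 − 0.0172·546/(2·4.33) = 1.5100 − 1.0844 = 0.42553.
h = 0.42553² = 0.18108 m.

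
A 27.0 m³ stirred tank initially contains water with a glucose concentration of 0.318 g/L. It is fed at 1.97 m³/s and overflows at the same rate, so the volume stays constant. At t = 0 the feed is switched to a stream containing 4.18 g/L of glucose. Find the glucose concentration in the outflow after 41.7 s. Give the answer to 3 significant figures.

Unsteady species balance (constant V, well mixed): V dC/dt = Q(C_in − C).
Rewrite as dC/dt + C/τ = C_in/τ, τ = V/Q = 13.706 s.
Integrating: C(t) = C_in + (C₀ − C_in) e^(−t/τ).
C(41.7) = 4.18 + (0.318 − 4.18)·e^(−41.7/13.706) = 4.18 + (-3.8620)·0.047713 = 3.9957 g/L.

4.00 g/L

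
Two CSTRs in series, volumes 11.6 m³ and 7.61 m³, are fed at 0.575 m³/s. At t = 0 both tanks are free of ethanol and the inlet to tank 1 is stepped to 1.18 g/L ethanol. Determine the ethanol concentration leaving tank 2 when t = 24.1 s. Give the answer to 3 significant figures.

Each tank obeys Vᵢ dCᵢ/dt = Q(Cᵢ₋₁ − Cᵢ), so τᵢ = Vᵢ/Q.
τ₁ = 11.6/0.575 = 20.174 s; τ₂ = 7.61/0.575 = 13.235 s.
Solving the cascade with C₁(0)=C₂(0)=0 gives C₂(t) = C_in[1 − (τ₁ e^(−t/τ₁) − τ₂ e^(−t/τ₂))/(τ₁ − τ₂)].
At t = 24.1: e^(−t/τ₁) = 0.30282, e^(−t/τ₂) = 0.16187.
C₂ = 1.18·[1 − (20.174·0.30282 − 13.235·0.16187)/(6.9391)] = 1.18·0.42835 = 0.50545 g/L.

0.505 g/L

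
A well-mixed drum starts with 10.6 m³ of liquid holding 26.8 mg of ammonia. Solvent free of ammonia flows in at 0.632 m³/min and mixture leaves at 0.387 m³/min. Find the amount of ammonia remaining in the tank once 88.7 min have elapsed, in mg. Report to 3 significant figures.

4.60 mg

Let m(t) be the amount of ammonia. Volume: V(t) = V₀ + (Q_in − Q_out) t = 10.6 + 0.24500 t; V(88.7) = 32.331 m³.
Solute balance: dm/dt = 0 − Q_out C = −Q_out m/V(t).
dm/m = −Q_out dt/(V₀ + 0.24500 t); integrating gives ln(m/m₀) = −(Q_out/(Q_in−Q_out)) ln(V/V₀).
m = m₀ (V₀/V)^(Q_out/(Q_in−Q_out)) = 26.8 × (10.6/32.331)^(1.5796) = 4.6037 mg.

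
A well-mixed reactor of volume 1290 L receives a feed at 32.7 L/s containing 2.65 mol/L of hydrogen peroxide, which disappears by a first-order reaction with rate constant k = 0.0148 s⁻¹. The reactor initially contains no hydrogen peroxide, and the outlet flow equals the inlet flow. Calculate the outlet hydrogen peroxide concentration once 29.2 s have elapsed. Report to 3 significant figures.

Species balance: V dC/dt = Q C_in − Q C − k V C.
This is linear with rate a = Q/V + k = 0.040149 s⁻¹.
C_ss = Q C_in/(Q + kV) = 1.6731 mol/L; C(t) = C_ss + (C₀ − C_ss) e^(−a t).
C(29.2) = 1.6731 + (-1.6731)·e^(−0.040149·29.2) = 1.6731 + (-1.6731)·0.30964 = 1.1551 mol/L.

1.16 mol/L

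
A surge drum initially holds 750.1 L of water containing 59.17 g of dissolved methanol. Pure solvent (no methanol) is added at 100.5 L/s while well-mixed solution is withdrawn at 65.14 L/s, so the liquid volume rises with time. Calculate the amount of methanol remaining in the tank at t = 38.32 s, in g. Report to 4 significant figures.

8.841 g

Total volume: dV/dt = Q_in − Q_out = 35.3600 L/s, so V(t) = 750.1 + 35.3600 t and V(38.32) = 2105.10 L.
No methanol enters, so dm/dt = −Q_out · (m/V).
dm/m = −Q_out dt/(V₀ + 35.3600 t); integrating gives ln(m/m₀) = −(Q_out/(Q_in−Q_out)) ln(V/V₀).
m = m₀ (V₀/V)^(Q_out/(Q_in−Q_out)) = 59.17 × (750.1/2105.10)^(1.84219) = 8.84132 g.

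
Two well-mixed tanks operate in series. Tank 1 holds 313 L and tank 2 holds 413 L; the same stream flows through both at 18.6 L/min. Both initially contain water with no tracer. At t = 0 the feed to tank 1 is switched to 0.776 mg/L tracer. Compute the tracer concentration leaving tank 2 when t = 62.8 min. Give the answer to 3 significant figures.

Species balance on tank i: dCᵢ/dt = (Cᵢ₋₁ − Cᵢ)/τᵢ with τᵢ = Vᵢ/Q.
τ₁ = 313/18.6 = 16.828 min; τ₂ = 413/18.6 = 22.204 min.
Solving the cascade with C₁(0)=C₂(0)=0 gives C₂(t) = C_in[1 − (τ₁ e^(−t/τ₁) − τ₂ e^(−t/τ₂))/(τ₁ − τ₂)].
At t = 62.8: e^(−t/τ₁) = 0.023948, e^(−t/τ₂) = 0.059114.
C₂ = 0.776·[1 − (16.828·0.023948 − 22.204·0.059114)/(-5.3763)] = 0.776·0.83081 = 0.64471 mg/L.

0.645 mg/L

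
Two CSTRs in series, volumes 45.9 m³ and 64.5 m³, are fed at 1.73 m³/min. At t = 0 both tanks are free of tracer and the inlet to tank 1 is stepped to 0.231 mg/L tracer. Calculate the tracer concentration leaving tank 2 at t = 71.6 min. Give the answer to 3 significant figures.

0.152 mg/L

Each tank obeys Vᵢ dCᵢ/dt = Q(Cᵢ₋₁ − Cᵢ), so τᵢ = Vᵢ/Q.
τ₁ = 45.9/1.73 = 26.532 min; τ₂ = 64.5/1.73 = 37.283 min.
Tank 1: C₁ = C_in(1 − e^(−t/τ₁)). Tank 2 (τ₁ ≠ τ₂): C₂ = C_in[1 − (τ₁ e^(−t/τ₁) − τ₂ e^(−t/τ₂))/(τ₁ − τ₂)].
At t = 71.6: e^(−t/τ₁) = 0.067296, e^(−t/τ₂) = 0.14654.
C₂ = 0.231·[1 − (26.532·0.067296 − 37.283·0.14654)/(-10.751)] = 0.231·0.65790 = 0.15197 mg/L.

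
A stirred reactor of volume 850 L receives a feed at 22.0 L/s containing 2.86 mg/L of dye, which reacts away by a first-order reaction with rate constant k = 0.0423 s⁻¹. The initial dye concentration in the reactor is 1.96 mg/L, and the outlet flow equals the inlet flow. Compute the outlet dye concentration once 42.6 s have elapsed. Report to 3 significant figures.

1.13 mg/L

Accumulation = in − out − consumed: V dC/dt = Q C_in − Q C − k V C.
This is linear with rate a = Q/V + k = 0.068182 s⁻¹.
C_ss = Q C_in/(Q + kV) = 1.0857 mg/L; C(t) = C_ss + (C₀ − C_ss) e^(−a t).
C(42.6) = 1.0857 + (0.87433)·e^(−0.068182·42.6) = 1.0857 + (0.87433)·0.054772 = 1.1336 mg/L.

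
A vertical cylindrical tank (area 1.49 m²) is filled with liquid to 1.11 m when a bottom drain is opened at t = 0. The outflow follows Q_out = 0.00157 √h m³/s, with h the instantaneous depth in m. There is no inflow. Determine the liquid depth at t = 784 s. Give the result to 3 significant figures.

Accumulation of liquid (constant cross-section A): A dh/dt = −0.00157 √h.
Separate and integrate: 2(√h − √h₀) = −(0.00157/A) t.
√h = √1.11 − 0.00157·784/(2·1.49) = 1.0536 − 0.41305 = 0.64052.
h = 0.64052² = 0.41026 m.

0.410 m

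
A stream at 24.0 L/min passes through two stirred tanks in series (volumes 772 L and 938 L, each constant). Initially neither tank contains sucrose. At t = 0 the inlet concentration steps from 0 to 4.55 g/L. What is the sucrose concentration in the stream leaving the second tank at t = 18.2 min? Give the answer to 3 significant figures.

Time constants: τᵢ = Vᵢ/Q for each well-mixed tank.
τ₁ = 772/24.0 = 32.167 min; τ₂ = 938/24.0 = 39.083 min.
Tank 1: C₁ = C_in(1 − e^(−t/τ₁)). Tank 2 (τ₁ ≠ τ₂): C₂ = C_in[1 − (τ₁ e^(−t/τ₁) − τ₂ e^(−t/τ₂))/(τ₁ − τ₂)].
At t = 18.2: e^(−t/τ₁) = 0.56790, e^(−t/τ₂) = 0.62771.
C₂ = 4.55·[1 − (32.167·0.56790 − 39.083·0.62771)/(-6.9167)] = 4.55·0.094136 = 0.42832 g/L.

0.428 g/L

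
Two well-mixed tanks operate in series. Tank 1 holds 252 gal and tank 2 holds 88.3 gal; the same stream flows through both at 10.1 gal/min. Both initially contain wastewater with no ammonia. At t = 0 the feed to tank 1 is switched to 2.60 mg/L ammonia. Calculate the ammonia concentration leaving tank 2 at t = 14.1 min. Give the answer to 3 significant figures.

0.605 mg/L

Species balance on tank i: dCᵢ/dt = (Cᵢ₋₁ − Cᵢ)/τᵢ with τᵢ = Vᵢ/Q.
τ₁ = 252/10.1 = 24.950 min; τ₂ = 88.3/10.1 = 8.7426 min.
Solving the cascade with C₁(0)=C₂(0)=0 gives C₂(t) = C_in[1 − (τ₁ e^(−t/τ₁) − τ₂ e^(−t/τ₂))/(τ₁ − τ₂)].
At t = 14.1: e^(−t/τ₁) = 0.56829, e^(−t/τ₂) = 0.19933.
C₂ = 2.60·[1 − (24.950·0.56829 − 8.7426·0.19933)/(16.208)] = 2.60·0.23269 = 0.60499 mg/L.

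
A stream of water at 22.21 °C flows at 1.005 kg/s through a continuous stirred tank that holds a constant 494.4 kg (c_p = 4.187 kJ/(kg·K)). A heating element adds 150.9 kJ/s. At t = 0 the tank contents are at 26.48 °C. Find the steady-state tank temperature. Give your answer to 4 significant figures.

M c_p dT/dt = ṁ c_p (T_in − T) + Q̇.
At steady state dT/dt = 0 ⇒ T_ss = T_in + Q̇/(ṁ c_p) = 22.21 + 150.9/(1.005·4.187) = 58.0708 °C.

58.07 °C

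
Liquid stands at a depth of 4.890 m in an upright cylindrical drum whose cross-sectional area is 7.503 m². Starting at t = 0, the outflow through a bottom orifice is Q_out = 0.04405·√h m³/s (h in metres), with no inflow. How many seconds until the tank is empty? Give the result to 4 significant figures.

A dh/dt = −Q_out = −0.04405 √h.
This is separable: 2 d(√h)/dt = −0.04405/A, so √h = √h₀ − (0.04405/(2A)) t.
Tank is empty when √h = 0: t_empty = 2A√h₀/0.04405.
t_empty = 2·7.503·√4.890/0.04405 = 15.0060·2.21133/0.04405 = 753.310 s.

753.3 s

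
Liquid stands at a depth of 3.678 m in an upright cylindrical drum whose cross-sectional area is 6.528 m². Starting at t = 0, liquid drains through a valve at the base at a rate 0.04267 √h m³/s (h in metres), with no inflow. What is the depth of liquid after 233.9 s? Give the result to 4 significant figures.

1.330 m

With no inflow, A dh/dt = −0.04267 √h.
This is separable: 2 d(√h)/dt = −0.04267/A, so √h = √h₀ − (0.04267/(2A)) t.
√h = √3.678 − 0.04267·233.9/(2·6.528) = 1.91781 − 0.764439 = 1.15337.
h = 1.15337² = 1.33027 m.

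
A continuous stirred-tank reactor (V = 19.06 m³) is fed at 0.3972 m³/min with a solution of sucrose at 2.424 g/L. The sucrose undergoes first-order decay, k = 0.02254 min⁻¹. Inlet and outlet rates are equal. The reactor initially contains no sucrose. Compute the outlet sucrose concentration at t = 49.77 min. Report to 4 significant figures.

Accumulation = in − out − consumed: V dC/dt = Q C_in − Q C − k V C.
This is linear with rate a = Q/V + k = 0.0433795 min⁻¹.
C_ss = Q C_in/(Q + kV) = 1.16449 g/L; C(t) = C_ss + (C₀ − C_ss) e^(−a t).
C(49.77) = 1.16449 + (-1.16449)·e^(−0.0433795·49.77) = 1.16449 + (-1.16449)·0.115441 = 1.03006 g/L.

1.030 g/L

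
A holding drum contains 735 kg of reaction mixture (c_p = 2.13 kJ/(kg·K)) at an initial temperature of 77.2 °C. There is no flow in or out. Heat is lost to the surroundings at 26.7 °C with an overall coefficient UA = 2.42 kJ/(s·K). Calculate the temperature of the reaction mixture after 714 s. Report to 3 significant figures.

43.4 °C

M c_p dT/dt = −UA(T − T_amb).
dT/dt = (T_ss − T)/τ with T_ss = T_amb = 26.700 °C, τ = M c_p/UA = 735·2.13/2.42 = 646.92 s.
Solution: T(t) = T_ss + (T₀ − T_ss) e^(−t/τ).
T(714) = 26.700 + (50.500)·0.33165 = 43.448 °C.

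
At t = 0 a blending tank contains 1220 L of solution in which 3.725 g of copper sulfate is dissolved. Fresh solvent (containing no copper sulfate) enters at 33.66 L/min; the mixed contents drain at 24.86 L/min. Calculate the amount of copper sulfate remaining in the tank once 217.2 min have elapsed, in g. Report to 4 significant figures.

0.2598 g

Let m(t) be the amount of copper sulfate. Volume: V(t) = V₀ + (Q_in − Q_out) t = 1220 + 8.80000 t; V(217.2) = 3131.36 L.
Species balance (pure solvent in): dm/dt = −Q_out · m/V(t).
Separate: dm/m = −Q_out dt/V(t) ⇒ ln(m/m₀) = −(Q_out/(Q_in−Q_out)) ln(V/V₀).
m = m₀ (V₀/V)^(Q_out/(Q_in−Q_out)) = 3.725 × (1220/3131.36)^(2.82500) = 0.259805 g.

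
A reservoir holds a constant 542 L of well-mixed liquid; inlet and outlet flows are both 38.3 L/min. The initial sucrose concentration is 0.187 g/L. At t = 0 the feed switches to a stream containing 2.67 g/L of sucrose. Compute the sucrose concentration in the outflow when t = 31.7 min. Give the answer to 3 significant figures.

2.41 g/L

Mass balance on the solute (V constant): V dC/dt = Q(C_in − C).
So dC/dt = (C_in − C)/τ with τ = V/Q = 542/38.3 = 14.151 min.
This is linear first-order; C(t) = C_in + (C₀ − C_in) e^(−t/τ).
C(31.7) = 2.67 + (0.187 − 2.67)·e^(−31.7/14.151) = 2.67 + (-2.4830)·0.10645 = 2.4057 g/L.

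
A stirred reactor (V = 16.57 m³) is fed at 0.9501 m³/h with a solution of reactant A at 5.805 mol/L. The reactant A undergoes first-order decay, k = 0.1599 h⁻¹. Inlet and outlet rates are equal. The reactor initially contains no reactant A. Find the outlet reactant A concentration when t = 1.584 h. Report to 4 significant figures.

0.4461 mol/L

V dC/dt = Q(C_in − C) − k V C.
This is linear with rate a = Q/V + k = 0.217239 h⁻¹.
C_ss = Q C_in/(Q + kV) = 1.53219 mol/L; C(t) = C_ss + (C₀ − C_ss) e^(−a t).
C(1.584) = 1.53219 + (-1.53219)·e^(−0.217239·1.584) = 1.53219 + (-1.53219)·0.708854 = 0.446091 mol/L.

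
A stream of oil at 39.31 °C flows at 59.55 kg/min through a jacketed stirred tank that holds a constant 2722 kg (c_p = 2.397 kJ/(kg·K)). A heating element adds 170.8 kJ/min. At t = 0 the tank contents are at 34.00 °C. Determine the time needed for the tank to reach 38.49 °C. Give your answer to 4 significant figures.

53.54 min

M c_p dT/dt = ṁ c_p (T_in − T) + Q̇.
τ = M/ṁ = 45.7095 min; T_ss = T_in + Q̇/(ṁ c_p) = 40.5066 °C.
T(t) = T_ss + (T₀ − T_ss) e^(−t/τ). Set T = 38.49:
e^(−t/τ) = (38.49 − 40.5066)/(34.00 − 40.5066) = 0.309928
t = −45.7095 · ln(0.309928) = 53.5448 min.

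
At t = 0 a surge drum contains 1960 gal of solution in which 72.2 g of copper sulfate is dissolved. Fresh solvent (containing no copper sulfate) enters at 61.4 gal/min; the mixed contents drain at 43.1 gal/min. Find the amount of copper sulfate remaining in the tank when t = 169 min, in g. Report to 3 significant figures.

7.76 g

Let m(t) be the amount of copper sulfate. Volume: V(t) = V₀ + (Q_in − Q_out) t = 1960 + 18.300 t; V(169) = 5052.7 gal.
Solute balance: dm/dt = 0 − Q_out C = −Q_out m/V(t).
dm/m = −Q_out dt/(V₀ + 18.300 t); integrating gives ln(m/m₀) = −(Q_out/(Q_in−Q_out)) ln(V/V₀).
m = m₀ (V₀/V)^(Q_out/(Q_in−Q_out)) = 72.2 × (1960/5052.7)^(2.3552) = 7.7611 g.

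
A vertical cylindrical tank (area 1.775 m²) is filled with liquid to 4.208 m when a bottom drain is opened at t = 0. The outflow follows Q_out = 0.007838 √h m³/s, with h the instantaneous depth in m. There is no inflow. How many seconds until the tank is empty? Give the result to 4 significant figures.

929.1 s

A dh/dt = −Q_out = −0.007838 √h.
∫ h^(−1/2) dh = −(0.007838/A) ∫ dt, giving 2√h = 2√h₀ − (0.007838/A) t.
Tank is empty when √h = 0: t_empty = 2A√h₀/0.007838.
t_empty = 2·1.775·√4.208/0.007838 = 3.55000·2.05134/0.007838 = 929.097 s.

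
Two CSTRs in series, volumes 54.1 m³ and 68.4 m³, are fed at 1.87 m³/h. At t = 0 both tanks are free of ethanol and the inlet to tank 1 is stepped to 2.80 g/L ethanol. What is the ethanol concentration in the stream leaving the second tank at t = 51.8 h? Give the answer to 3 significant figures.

1.32 g/L

Each tank obeys Vᵢ dCᵢ/dt = Q(Cᵢ₋₁ − Cᵢ), so τᵢ = Vᵢ/Q.
τ₁ = 54.1/1.87 = 28.930 h; τ₂ = 68.4/1.87 = 36.578 h.
Solving the cascade with C₁(0)=C₂(0)=0 gives C₂(t) = C_in[1 − (τ₁ e^(−t/τ₁) − τ₂ e^(−t/τ₂))/(τ₁ − τ₂)].
At t = 51.8: e^(−t/τ₁) = 0.16688, e^(−t/τ₂) = 0.24264.
C₂ = 2.80·[1 − (28.930·0.16688 − 36.578·0.24264)/(-7.6471)] = 2.80·0.47072 = 1.3180 g/L.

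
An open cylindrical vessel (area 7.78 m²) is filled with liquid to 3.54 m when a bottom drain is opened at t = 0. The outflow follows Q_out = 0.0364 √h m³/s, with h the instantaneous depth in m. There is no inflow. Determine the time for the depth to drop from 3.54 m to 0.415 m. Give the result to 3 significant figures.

Volume balance on the tank: A dh/dt = −0.0364 √h.
This is separable: 2 d(√h)/dt = −0.0364/A, so √h = √h₀ − (0.0364/(2A)) t.
t = 2A(√h₀ − √h)/0.0364 = 2·7.78·(√3.54 − √0.415)/0.0364
  = 15.560 × (1.8815 − 0.64420) / 0.0364 = 528.90 s.

529 s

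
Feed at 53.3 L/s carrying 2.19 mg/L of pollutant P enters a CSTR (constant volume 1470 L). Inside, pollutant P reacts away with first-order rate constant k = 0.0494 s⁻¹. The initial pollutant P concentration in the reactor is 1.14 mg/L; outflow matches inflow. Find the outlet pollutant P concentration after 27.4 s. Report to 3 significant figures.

0.947 mg/L

Accumulation = in − out − consumed: V dC/dt = Q C_in − Q C − k V C.
dC/dt = (Q/V) C_in − (Q/V + k) C; effective rate a = Q/V + k = 0.036259 + 0.0494 = 0.085659 s⁻¹.
C_ss = Q C_in/(Q + kV) = 0.92701 mg/L; C(t) = C_ss + (C₀ − C_ss) e^(−a t).
C(27.4) = 0.92701 + (0.21299)·e^(−0.085659·27.4) = 0.92701 + (0.21299)·0.095652 = 0.94738 mg/L.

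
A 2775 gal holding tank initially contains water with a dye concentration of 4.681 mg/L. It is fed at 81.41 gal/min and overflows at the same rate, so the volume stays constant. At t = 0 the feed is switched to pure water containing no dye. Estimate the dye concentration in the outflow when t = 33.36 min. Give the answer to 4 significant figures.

Unsteady species balance (constant V, well mixed): V dC/dt = Q(C_in − C).
Time constant τ = V/Q = 2775/81.41 = 34.0867 min.
Solution: C(t) = C_in + (C₀ − C_in) e^(−t/τ).
C(33.36) = 0 + (4.681 − 0)·e^(−33.36/34.0867) = 0 + (4.68100)·0.375807 = 1.75915 mg/L.

1.759 mg/L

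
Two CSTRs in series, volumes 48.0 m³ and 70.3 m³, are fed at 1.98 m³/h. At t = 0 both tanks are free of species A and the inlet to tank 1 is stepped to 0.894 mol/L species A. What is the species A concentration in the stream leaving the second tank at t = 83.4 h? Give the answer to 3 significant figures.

Time constants: τᵢ = Vᵢ/Q for each well-mixed tank.
τ₁ = 48.0/1.98 = 24.242 h; τ₂ = 70.3/1.98 = 35.505 h.
Tank 1: C₁ = C_in(1 − e^(−t/τ₁)). Tank 2 (τ₁ ≠ τ₂): C₂ = C_in[1 − (τ₁ e^(−t/τ₁) − τ₂ e^(−t/τ₂))/(τ₁ − τ₂)].
At t = 83.4: e^(−t/τ₁) = 0.032057, e^(−t/τ₂) = 0.095468.
C₂ = 0.894·[1 − (24.242·0.032057 − 35.505·0.095468)/(-11.263)] = 0.894·0.76804 = 0.68663 mol/L.

0.687 mol/L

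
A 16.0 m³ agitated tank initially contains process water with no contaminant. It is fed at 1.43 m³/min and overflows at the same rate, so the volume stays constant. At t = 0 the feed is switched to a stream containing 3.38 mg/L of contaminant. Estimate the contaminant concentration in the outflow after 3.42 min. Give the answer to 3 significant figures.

0.890 mg/L

Accumulation = in − out for the solute gives V dC/dt = Q(C_in − C).
So dC/dt = (C_in − C)/τ with τ = V/Q = 16.0/1.43 = 11.189 min.
Solution: C(t) = C_in + (C₀ − C_in) e^(−t/τ).
C(3.42) = 3.38 + (0 − 3.38)·e^(−3.42/11.189) = 3.38 + (-3.3800)·0.73664 = 0.89017 mg/L.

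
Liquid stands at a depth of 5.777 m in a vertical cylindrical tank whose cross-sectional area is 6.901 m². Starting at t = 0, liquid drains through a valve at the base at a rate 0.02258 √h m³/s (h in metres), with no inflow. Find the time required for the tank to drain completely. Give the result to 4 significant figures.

1469 s

A dh/dt = −Q_out = −0.02258 √h.
This is separable: 2 d(√h)/dt = −0.02258/A, so √h = √h₀ − (0.02258/(2A)) t.
Tank is empty when √h = 0: t_empty = 2A√h₀/0.02258.
t_empty = 2·6.901·√5.777/0.02258 = 13.8020·2.40354/0.02258 = 1469.16 s.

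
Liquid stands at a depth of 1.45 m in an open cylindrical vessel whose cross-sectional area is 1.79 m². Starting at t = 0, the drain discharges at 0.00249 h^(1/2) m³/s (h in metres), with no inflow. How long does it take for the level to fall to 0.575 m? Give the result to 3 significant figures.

With no inflow, A dh/dt = −0.00249 √h.
∫ h^(−1/2) dh = −(0.00249/A) ∫ dt, giving 2√h = 2√h₀ − (0.00249/A) t.
t = 2A(√h₀ − √h)/0.00249 = 2·1.79·(√1.45 − √0.575)/0.00249
  = 3.5800 × (1.2042 − 0.75829) / 0.00249 = 641.05 s.

641 s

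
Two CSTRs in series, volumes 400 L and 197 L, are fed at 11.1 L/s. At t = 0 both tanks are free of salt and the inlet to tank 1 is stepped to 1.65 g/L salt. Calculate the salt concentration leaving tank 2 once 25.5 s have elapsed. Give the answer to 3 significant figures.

0.428 g/L

Species balance on tank i: dCᵢ/dt = (Cᵢ₋₁ − Cᵢ)/τᵢ with τᵢ = Vᵢ/Q.
τ₁ = 400/11.1 = 36.036 s; τ₂ = 197/11.1 = 17.748 s.
Tank 1: C₁ = C_in(1 − e^(−t/τ₁)). Tank 2 (τ₁ ≠ τ₂): C₂ = C_in[1 − (τ₁ e^(−t/τ₁) − τ₂ e^(−t/τ₂))/(τ₁ − τ₂)].
At t = 25.5: e^(−t/τ₁) = 0.49281, e^(−t/τ₂) = 0.23769.
C₂ = 1.65·[1 − (36.036·0.49281 − 17.748·0.23769)/(18.288)] = 1.65·0.25960 = 0.42834 g/L.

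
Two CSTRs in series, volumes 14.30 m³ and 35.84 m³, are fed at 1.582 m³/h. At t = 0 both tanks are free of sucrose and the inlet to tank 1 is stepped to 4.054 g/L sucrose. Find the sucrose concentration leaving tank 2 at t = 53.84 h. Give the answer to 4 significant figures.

Time constants: τᵢ = Vᵢ/Q for each well-mixed tank.
τ₁ = 14.30/1.582 = 9.03919 h; τ₂ = 35.84/1.582 = 22.6549 h.
Solving the cascade with C₁(0)=C₂(0)=0 gives C₂(t) = C_in[1 − (τ₁ e^(−t/τ₁) − τ₂ e^(−t/τ₂))/(τ₁ − τ₂)].
At t = 53.84: e^(−t/τ₁) = 0.00258951, e^(−t/τ₂) = 0.0928722.
C₂ = 4.054·[1 − (9.03919·0.00258951 − 22.6549·0.0928722)/(-13.6157)] = 4.054·0.847191 = 3.43451 g/L.

3.435 g/L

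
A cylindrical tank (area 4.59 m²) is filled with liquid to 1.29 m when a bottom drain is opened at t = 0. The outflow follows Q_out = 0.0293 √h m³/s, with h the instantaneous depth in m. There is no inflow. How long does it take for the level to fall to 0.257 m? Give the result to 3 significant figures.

Accumulation of liquid (constant cross-section A): A dh/dt = −0.0293 √h.
∫ h^(−1/2) dh = −(0.0293/A) ∫ dt, giving 2√h = 2√h₀ − (0.0293/A) t.
t = 2A(√h₀ − √h)/0.0293 = 2·4.59·(√1.29 − √0.257)/0.0293
  = 9.1800 × (1.1358 − 0.50695) / 0.0293 = 197.02 s.

197 s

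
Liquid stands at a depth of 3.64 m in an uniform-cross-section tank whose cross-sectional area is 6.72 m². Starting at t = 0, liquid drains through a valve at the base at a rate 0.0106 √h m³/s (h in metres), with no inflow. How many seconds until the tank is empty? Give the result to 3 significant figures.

Accumulation of liquid (constant cross-section A): A dh/dt = −0.0106 √h.
∫ h^(−1/2) dh = −(0.0106/A) ∫ dt, giving 2√h = 2√h₀ − (0.0106/A) t.
Tank is empty when √h = 0: t_empty = 2A√h₀/0.0106.
t_empty = 2·6.72·√3.64/0.0106 = 13.440·1.9079/0.0106 = 2419.0 s.

2420 s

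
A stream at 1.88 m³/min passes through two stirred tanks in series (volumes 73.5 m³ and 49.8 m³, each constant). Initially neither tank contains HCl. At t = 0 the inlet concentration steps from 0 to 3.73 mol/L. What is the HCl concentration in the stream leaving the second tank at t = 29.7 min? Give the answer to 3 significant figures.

Time constants: τᵢ = Vᵢ/Q for each well-mixed tank.
τ₁ = 73.5/1.88 = 39.096 min; τ₂ = 49.8/1.88 = 26.489 min.
Solving the cascade with C₁(0)=C₂(0)=0 gives C₂(t) = C_in[1 − (τ₁ e^(−t/τ₁) − τ₂ e^(−t/τ₂))/(τ₁ − τ₂)].
At t = 29.7: e^(−t/τ₁) = 0.46782, e^(−t/τ₂) = 0.32589.
C₂ = 3.73·[1 − (39.096·0.46782 − 26.489·0.32589)/(12.606)] = 3.73·0.23394 = 0.87261 mol/L.

0.873 mol/L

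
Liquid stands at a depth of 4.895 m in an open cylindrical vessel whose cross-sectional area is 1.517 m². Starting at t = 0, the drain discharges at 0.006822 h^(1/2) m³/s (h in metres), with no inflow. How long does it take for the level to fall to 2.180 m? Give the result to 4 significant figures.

327.3 s

Accumulation of liquid (constant cross-section A): A dh/dt = −0.006822 √h.
∫ h^(−1/2) dh = −(0.006822/A) ∫ dt, giving 2√h = 2√h₀ − (0.006822/A) t.
t = 2A(√h₀ − √h)/0.006822 = 2·1.517·(√4.895 − √2.180)/0.006822
  = 3.03400 × (2.21246 − 1.47648) / 0.006822 = 327.319 s.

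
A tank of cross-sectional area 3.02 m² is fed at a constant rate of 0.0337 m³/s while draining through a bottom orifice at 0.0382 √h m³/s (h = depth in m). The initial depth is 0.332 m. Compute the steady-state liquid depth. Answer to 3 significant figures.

Unsteady balance on liquid volume: A dh/dt = Q_in − 0.0382 √h. At steady state dh/dt = 0:
Q_in = 0.0382 √h_ss ⇒ √h_ss = 0.0337/0.0382 = 0.88220.
h_ss = 0.88220² = 0.77827 m. (Since h₀ = 0.332 m < h_ss, the level will rise toward this value.)

0.778 m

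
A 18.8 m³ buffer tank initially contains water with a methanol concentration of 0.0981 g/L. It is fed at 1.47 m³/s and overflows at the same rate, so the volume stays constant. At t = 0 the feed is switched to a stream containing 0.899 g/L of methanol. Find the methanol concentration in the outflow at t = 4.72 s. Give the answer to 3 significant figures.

Accumulation = in − out for the solute gives V dC/dt = Q(C_in − C).
Rewrite as dC/dt + C/τ = C_in/τ, τ = V/Q = 12.789 s.
C approaches C_in exponentially: C(t) = C_in + (C₀ − C_in) e^(−t/τ).
C(4.72) = 0.899 + (0.0981 − 0.899)·e^(−4.72/12.789) = 0.899 + (-0.80090)·0.69138 = 0.34527 g/L.

0.345 g/L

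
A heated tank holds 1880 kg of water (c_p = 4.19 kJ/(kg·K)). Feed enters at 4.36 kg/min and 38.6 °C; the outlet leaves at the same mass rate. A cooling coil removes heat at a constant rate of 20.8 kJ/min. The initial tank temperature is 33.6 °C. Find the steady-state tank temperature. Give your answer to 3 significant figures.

37.5 °C

M c_p dT/dt = ṁ c_p (T_in − T) − Q̇.
At steady state dT/dt = 0 ⇒ T_ss = T_in − Q̇/(ṁ c_p) = 38.6 − 20.8/(4.36·4.19) = 37.461 °C.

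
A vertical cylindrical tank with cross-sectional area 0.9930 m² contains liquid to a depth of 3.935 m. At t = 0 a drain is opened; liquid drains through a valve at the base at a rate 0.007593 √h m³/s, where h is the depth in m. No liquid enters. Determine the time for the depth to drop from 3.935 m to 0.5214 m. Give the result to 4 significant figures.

Unsteady balance on liquid volume: A dh/dt = −0.007593 √h.
∫ h^(−1/2) dh = −(0.007593/A) ∫ dt, giving 2√h = 2√h₀ − (0.007593/A) t.
t = 2A(√h₀ − √h)/0.007593 = 2·0.9930·(√3.935 − √0.5214)/0.007593
  = 1.98600 × (1.98368 − 0.722080) / 0.007593 = 329.981 s.

330.0 s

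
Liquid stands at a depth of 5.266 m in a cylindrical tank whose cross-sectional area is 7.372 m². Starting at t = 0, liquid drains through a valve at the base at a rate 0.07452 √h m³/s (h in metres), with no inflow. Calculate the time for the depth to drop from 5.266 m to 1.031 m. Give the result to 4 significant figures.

253.1 s

A dh/dt = −Q_out = −0.07452 √h.
∫ h^(−1/2) dh = −(0.07452/A) ∫ dt, giving 2√h = 2√h₀ − (0.07452/A) t.
t = 2A(√h₀ − √h)/0.07452 = 2·7.372·(√5.266 − √1.031)/0.07452
  = 14.7440 × (2.29478 − 1.01538) / 0.07452 = 253.132 s.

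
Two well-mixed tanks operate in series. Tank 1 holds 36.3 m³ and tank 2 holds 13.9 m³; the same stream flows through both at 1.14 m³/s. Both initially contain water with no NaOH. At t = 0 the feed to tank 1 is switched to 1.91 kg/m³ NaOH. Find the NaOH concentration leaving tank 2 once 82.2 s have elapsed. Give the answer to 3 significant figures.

1.68 kg/m³

Time constants: τᵢ = Vᵢ/Q for each well-mixed tank.
τ₁ = 36.3/1.14 = 31.842 s; τ₂ = 13.9/1.14 = 12.193 s.
Tank 1: C₁ = C_in(1 − e^(−t/τ₁)). Tank 2 (τ₁ ≠ τ₂): C₂ = C_in[1 − (τ₁ e^(−t/τ₁) − τ₂ e^(−t/τ₂))/(τ₁ − τ₂)].
At t = 82.2: e^(−t/τ₁) = 0.075661, e^(−t/τ₂) = 0.0011808.
C₂ = 1.91·[1 − (31.842·0.075661 − 12.193·0.0011808)/(19.649)] = 1.91·0.87812 = 1.6772 kg/m³.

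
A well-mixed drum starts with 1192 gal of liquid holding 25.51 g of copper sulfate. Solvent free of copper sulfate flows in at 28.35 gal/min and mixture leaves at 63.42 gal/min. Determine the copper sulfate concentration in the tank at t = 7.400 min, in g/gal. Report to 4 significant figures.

Let m(t) be the amount of copper sulfate. Volume: V(t) = V₀ + (Q_in − Q_out) t = 1192 − 35.0700 t; V(7.400) = 932.482 gal.
Species balance (pure solvent in): dm/dt = −Q_out · m/V(t).
Separate: dm/m = −Q_out dt/V(t) ⇒ ln(m/m₀) = −(Q_out/(Q_in−Q_out)) ln(V/V₀).
m = m₀ (V₀/V)^(Q_out/(Q_in−Q_out)) = 25.51 × (1192/932.482)^(-1.80838) = 16.3633 g.
C = m/V = 16.3633/932.482 = 0.0175482 g/gal.

0.01755 g/gal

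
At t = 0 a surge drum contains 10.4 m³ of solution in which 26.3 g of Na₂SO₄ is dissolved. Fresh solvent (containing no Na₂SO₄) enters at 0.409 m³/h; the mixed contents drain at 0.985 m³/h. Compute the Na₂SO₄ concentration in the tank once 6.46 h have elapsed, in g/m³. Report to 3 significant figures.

1.85 g/m³

Let m(t) be the amount of Na₂SO₄. Volume: V(t) = V₀ + (Q_in − Q_out) t = 10.4 − 0.57600 t; V(6.46) = 6.6790 m³.
Solute balance: dm/dt = 0 − Q_out C = −Q_out m/V(t).
dm/m = −Q_out dt/(V₀ − 0.57600 t); integrating gives ln(m/m₀) = −(Q_out/(Q_in−Q_out)) ln(V/V₀).
m = m₀ (V₀/V)^(Q_out/(Q_in−Q_out)) = 26.3 × (10.4/6.6790)^(-1.7101) = 12.333 g.
C = m/V = 12.333/6.6790 = 1.8466 g/m³.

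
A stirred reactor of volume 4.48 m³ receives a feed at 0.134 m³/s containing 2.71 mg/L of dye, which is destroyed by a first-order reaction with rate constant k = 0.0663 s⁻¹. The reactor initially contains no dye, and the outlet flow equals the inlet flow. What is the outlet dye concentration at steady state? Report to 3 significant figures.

Accumulation = in − out − consumed: V dC/dt = Q C_in − Q C − k V C.
At steady state: 0 = Q C_in − (Q + kV) C_ss, so C_ss = Q C_in/(Q + kV).
C_ss = 0.134·2.71/(0.134 + 0.0663·4.48) = 0.36314/0.43102 = 0.84251 mg/L.

0.843 mg/L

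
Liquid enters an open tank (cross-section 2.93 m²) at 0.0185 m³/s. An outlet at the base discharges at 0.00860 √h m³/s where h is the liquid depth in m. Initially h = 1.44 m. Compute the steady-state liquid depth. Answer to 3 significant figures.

Volume balance on the tank: A dh/dt = Q_in − 0.00860 √h. At steady state dh/dt = 0:
Q_in = 0.00860 √h_ss ⇒ √h_ss = 0.0185/0.00860 = 2.1512.
h_ss = 2.1512² = 4.6275 m. (Since h₀ = 1.44 m < h_ss, the level will rise toward this value.)

4.63 m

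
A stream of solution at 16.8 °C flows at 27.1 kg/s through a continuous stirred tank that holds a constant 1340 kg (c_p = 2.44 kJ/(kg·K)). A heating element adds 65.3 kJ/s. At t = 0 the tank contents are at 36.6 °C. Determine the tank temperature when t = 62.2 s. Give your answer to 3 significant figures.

23.1 °C

Unsteady energy balance on the tank contents: M c_p dT/dt = ṁ c_p (T_in − T) + 65.3.
τ = M/ṁ = 49.446 s; T_ss = T_in + Q̇/(ṁ c_p) = 16.8 + 65.3/(27.1·2.44) = 17.788 °C.
Solution: T(t) = T_ss + (T₀ − T_ss) e^(−t/τ).
T(62.2) = 17.788 + (18.812)·e^(−62.2/49.446) = 17.788 + (18.812)·0.28424 = 23.135 °C.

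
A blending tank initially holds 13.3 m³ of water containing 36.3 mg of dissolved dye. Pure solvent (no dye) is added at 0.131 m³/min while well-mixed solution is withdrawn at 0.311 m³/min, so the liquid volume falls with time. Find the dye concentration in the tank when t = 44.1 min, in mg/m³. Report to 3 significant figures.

Let m(t) be the amount of dye. Volume: V(t) = V₀ + (Q_in − Q_out) t = 13.3 − 0.18000 t; V(44.1) = 5.3620 m³.
Species balance (pure solvent in): dm/dt = −Q_out · m/V(t).
Separate: dm/m = −Q_out dt/V(t) ⇒ ln(m/m₀) = −(Q_out/(Q_in−Q_out)) ln(V/V₀).
m = m₀ (V₀/V)^(Q_out/(Q_in−Q_out)) = 36.3 × (13.3/5.3620)^(-1.7278) = 7.5554 mg.
C = m/V = 7.5554/5.3620 = 1.4091 mg/m³.

1.41 mg/m³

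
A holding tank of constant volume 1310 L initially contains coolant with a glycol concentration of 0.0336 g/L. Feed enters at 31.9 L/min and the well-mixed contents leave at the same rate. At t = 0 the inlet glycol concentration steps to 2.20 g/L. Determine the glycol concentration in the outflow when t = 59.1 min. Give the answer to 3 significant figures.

1.69 g/L

Transient balance on the dissolved component: V dC/dt = Q(C_in − C).
So dC/dt = (C_in − C)/τ with τ = V/Q = 1310/31.9 = 41.066 min.
C approaches C_in exponentially: C(t) = C_in + (C₀ − C_in) e^(−t/τ).
C(59.1) = 2.20 + (0.0336 − 2.20)·e^(−59.1/41.066) = 2.20 + (-2.1664)·0.23713 = 1.6863 g/L.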